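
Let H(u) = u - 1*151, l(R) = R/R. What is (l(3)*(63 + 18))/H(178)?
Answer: 3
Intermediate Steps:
l(R) = 1
H(u) = -151 + u (H(u) = u - 151 = -151 + u)
(l(3)*(63 + 18))/H(178) = (1*(63 + 18))/(-151 + 178) = (1*81)/27 = 81*(1/27) = 3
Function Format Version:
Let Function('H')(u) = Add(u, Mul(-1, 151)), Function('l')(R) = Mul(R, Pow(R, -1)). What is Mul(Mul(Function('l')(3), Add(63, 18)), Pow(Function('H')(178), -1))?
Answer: 3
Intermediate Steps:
Function('l')(R) = 1
Function('H')(u) = Add(-151, u) (Function('H')(u) = Add(u, -151) = Add(-151, u))
Mul(Mul(Function('l')(3), Add(63, 18)), Pow(Function('H')(178), -1)) = Mul(Mul(1, Add(63, 18)), Pow(Add(-151, 178), -1)) = Mul(Mul(1, 81), Pow(27, -1)) = Mul(81, Rational(1, 27)) = 3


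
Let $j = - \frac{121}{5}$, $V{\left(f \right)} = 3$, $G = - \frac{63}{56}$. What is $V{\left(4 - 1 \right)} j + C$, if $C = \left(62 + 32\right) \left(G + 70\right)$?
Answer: $\frac{128033}{20} \approx 6401.6$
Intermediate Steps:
$G = - \frac{9}{8}$ ($G = \left(-63\right) \frac{1}{56} = - \frac{9}{8} \approx -1.125$)
$j = - \frac{121}{5}$ ($j = \left(-121\right) \frac{1}{5} = - \frac{121}{5} \approx -24.2$)
$C = \frac{25897}{4}$ ($C = \left(62 + 32\right) \left(- \frac{9}{8} + 70\right) = 94 \cdot \frac{551}{8} = \frac{25897}{4} \approx 6474.3$)
$V{\left(4 - 1 \right)} j + C = 3 \left(- \frac{121}{5}\right) + \frac{25897}{4} = - \frac{363}{5} + \frac{25897}{4} = \frac{128033}{20}$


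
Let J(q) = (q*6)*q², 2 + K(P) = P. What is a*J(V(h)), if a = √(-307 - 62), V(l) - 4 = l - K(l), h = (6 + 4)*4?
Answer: 3888*I*√41 ≈ 24895.0*I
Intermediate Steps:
K(P) = -2 + P
h = 40 (h = 10*4 = 40)
V(l) = 6 (V(l) = 4 + (l - (-2 + l)) = 4 + (l + (2 - l)) = 4 + 2 = 6)
a = 3*I*√41 (a = √(-369) = 3*I*√41 ≈ 19.209*I)
J(q) = 6*q³ (J(q) = (6*q)*q² = 6*q³)
a*J(V(h)) = (3*I*√41)*(6*6³) = (3*I*√41)*(6*216) = (3*I*√41)*1296 = 3888*I*√41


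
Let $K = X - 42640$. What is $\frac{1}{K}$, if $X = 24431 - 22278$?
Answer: $- \frac{1}{40487} \approx -2.4699 \cdot 10^{-5}$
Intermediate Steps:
$X = 2153$
$K = -40487$ ($K = 2153 - 42640 = -40487$)
$\frac{1}{K} = \frac{1}{-40487} = - \frac{1}{40487}$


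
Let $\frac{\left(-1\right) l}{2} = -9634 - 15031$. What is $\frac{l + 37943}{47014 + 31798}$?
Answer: $\frac{87273}{78812} \approx 1.1074$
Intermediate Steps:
$l = 49330$ ($l = - 2 \left(-9634 - 15031\right) = \left(-2\right) \left(-24665\right) = 49330$)
$\frac{l + 37943}{47014 + 31798} = \frac{49330 + 37943}{47014 + 31798} = \frac{87273}{78812}$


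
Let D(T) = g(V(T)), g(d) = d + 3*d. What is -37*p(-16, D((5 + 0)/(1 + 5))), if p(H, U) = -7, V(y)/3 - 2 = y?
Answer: 259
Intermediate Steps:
V(y) = 6 + 3*y
g(d) = 4*d
D(T) = 24 + 12*T (D(T) = 4*(6 + 3*T) = 24 + 12*T)
-37*p(-16, D((5 + 0)/(1 + 5))) = -37*(-7) = 259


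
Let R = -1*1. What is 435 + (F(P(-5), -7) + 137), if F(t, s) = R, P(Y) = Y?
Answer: 571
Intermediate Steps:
R = -1
F(t, s) = -1
435 + (F(P(-5), -7) + 137) = 435 + (-1 + 137) = 435 + 136 = 571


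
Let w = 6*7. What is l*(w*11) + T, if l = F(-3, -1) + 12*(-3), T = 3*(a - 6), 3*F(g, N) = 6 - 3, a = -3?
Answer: -16197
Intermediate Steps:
F(g, N) = 1 (F(g, N) = (6 - 3)/3 = (⅓)*3 = 1)
w = 42
T = -27 (T = 3*(-3 - 6) = 3*(-9) = -27)
l = -35 (l = 1 + 12*(-3) = 1 - 36 = -35)
l*(w*11) + T = -1470*11 - 27 = -35*462 - 27 = -16170 - 27 = -16197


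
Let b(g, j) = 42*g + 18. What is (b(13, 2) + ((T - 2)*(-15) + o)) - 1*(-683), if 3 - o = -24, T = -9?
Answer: 1439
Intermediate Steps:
o = 27 (o = 3 - 1*(-24) = 3 + 24 = 27)
b(g, j) = 18 + 42*g
(b(13, 2) + ((T - 2)*(-15) + o)) - 1*(-683) = ((18 + 42*13) + ((-9 - 2)*(-15) + 27)) - 1*(-683) = ((18 + 546) + (-11*(-15) + 27)) + 683 = (564 + (165 + 27)) + 683 = (564 + 192) + 683 = 756 + 683 = 1439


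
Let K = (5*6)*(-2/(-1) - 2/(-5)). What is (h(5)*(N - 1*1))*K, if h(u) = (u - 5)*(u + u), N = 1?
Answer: 0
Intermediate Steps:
h(u) = 2*u*(-5 + u) (h(u) = (-5 + u)*(2*u) = 2*u*(-5 + u))
K = 72 (K = 30*(-2*(-1) - 2*(-1/5)) = 30*(2 + 2/5) = 30*(12/5) = 72)
(h(5)*(N - 1*1))*K = ((2*5*(-5 + 5))*(1 - 1*1))*72 = ((2*5*0)*(1 - 1))*72 = (0*0)*72 = 0*72 = 0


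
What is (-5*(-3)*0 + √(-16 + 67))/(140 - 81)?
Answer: √51/59 ≈ 0.12104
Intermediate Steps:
(-5*(-3)*0 + √(-16 + 67))/(140 - 81) = (15*0 + √51)/59 = (0 + √51)/59 = √51/59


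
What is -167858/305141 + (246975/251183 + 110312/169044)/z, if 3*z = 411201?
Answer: -10618610872328340683/19303481735390915307 ≈ -0.55009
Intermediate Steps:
z = 137067 (z = (⅓)*411201 = 137067)
-167858/305141 + (246975/251183 + 110312/169044)/z = -167858/305141 + (246975/251183 + 110312/169044)/137067 = -167858*1/305141 + (246975*(1/251183) + 110312*(1/169044))*(1/137067) = -167858/305141 + (246975/251183 + 27578/42261)*(1/137067) = -167858/305141 + (17364535249/10615244763)*(1/137067) = -167858/305141 + 17364535249/1454999753930121 = -10618610872328340683/19303481735390915307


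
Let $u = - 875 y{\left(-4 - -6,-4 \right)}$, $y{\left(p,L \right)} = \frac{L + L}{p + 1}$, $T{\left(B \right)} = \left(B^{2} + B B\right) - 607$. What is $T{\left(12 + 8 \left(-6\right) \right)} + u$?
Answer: $\frac{12955}{3} \approx 4318.3$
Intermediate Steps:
$T{\left(B \right)} = -607 + 2 B^{2}$ ($T{\left(B \right)} = \left(B^{2} + B^{2}\right) - 607 = 2 B^{2} - 607 = -607 + 2 B^{2}$)
$y{\left(p,L \right)} = \frac{2 L}{1 + p}$
$u = \frac{7000}{3}$ ($u = - 875 \cdot 2 \left(-4\right) \frac{1}{1 - -2} = - 875 \cdot 2 \left(-4\right) \frac{1}{1 + \left(-4 + 6\right)} = - 875 \cdot 2 \left(-4\right) \frac{1}{1 + 2} = - 875 \cdot 2 \left(-4\right) \frac{1}{3} = \left(-875\right) \left(- \frac{8}{3}\right) = \frac{7000}{3} \approx 2333.3$)
$T{\left(12 + 8 \left(-6\right) \right)} + u = \left(-607 + 2 \left(12 + 8 \left(-6\right)\right)^{2}\right) + \frac{7000}{3} = \left(-607 + 2 \left(12 - 48\right)^{2}\right) + \frac{7000}{3} = \left(-607 + 2 \left(-36\right)^{2}\right) + \frac{7000}{3} = \left(-607 + 2 \cdot 1296\right) + \frac{7000}{3} = \left(-607 + 2592\right) + \frac{7000}{3} = 1985 + \frac{7000}{3} = \frac{12955}{3}$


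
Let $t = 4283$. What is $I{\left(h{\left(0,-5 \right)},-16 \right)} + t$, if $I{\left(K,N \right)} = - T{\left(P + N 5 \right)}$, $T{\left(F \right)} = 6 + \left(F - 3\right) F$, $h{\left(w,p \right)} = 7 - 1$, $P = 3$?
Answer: $-1883$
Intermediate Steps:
$h{\left(w,p \right)} = 6$
$T{\left(F \right)} = 6 + F \left(-3 + F\right)$ ($T{\left(F \right)} = 6 + \left(F - 3\right) F = 6 + \left(-3 + F\right) F = 6 + F \left(-3 + F\right)$)
$I{\left(K,N \right)} = 3 - \left(3 + 5 N\right)^{2} + 15 N$ ($I{\left(K,N \right)} = - (6 + \left(3 + N 5\right)^{2} - 3 \left(3 + N 5\right)) = - (6 + \left(3 + 5 N\right)^{2} - 3 \left(3 + 5 N\right)) = - (6 + \left(3 + 5 N\right)^{2} - \left(9 + 15 N\right)) = - (-3 + \left(3 + 5 N\right)^{2} - 15 N) = 3 - \left(3 + 5 N\right)^{2} + 15 N$)
$I{\left(h{\left(0,-5 \right)},-16 \right)} + t = \left(3 - \left(3 + 5 \left(-16\right)\right)^{2} + 15 \left(-16\right)\right) + 4283 = \left(3 - \left(3 - 80\right)^{2} - 240\right) + 4283 = \left(3 - \left(-77\right)^{2} - 240\right) + 4283 = \left(3 - 5929 - 240\right) + 4283 = -6166 + 4283 = -1883$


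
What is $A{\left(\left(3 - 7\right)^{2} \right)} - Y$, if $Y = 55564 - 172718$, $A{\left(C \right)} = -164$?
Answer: $116990$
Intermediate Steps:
$Y = -117154$ ($Y = 55564 - 172718 = -117154$)
$A{\left(\left(3 - 7\right)^{2} \right)} - Y = -164 - -117154 = -164 + 117154 = 116990$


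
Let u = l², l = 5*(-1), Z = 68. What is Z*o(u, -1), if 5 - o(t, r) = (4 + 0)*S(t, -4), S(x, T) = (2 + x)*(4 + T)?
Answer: 340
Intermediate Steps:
l = -5
u = 25 (u = (-5)² = 25)
o(t, r) = 5 (o(t, r) = 5 - (4 + 0)*(8 + 2*(-4) + 4*t - 4*t) = 5 - 4*(8 - 8 + 4*t - 4*t) = 5 - 4*0 = 5 - 1*0 = 5 + 0 = 5)
Z*o(u, -1) = 68*5 = 340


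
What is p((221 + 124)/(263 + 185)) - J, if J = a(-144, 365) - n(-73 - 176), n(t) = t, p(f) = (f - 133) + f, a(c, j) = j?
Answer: -166983/224 ≈ -745.46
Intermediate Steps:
p(f) = -133 + 2*f (p(f) = (-133 + f) + f = -133 + 2*f)
J = 614 (J = 365 - (-73 - 176) = 365 - 1*(-249) = 365 + 249 = 614)
p((221 + 124)/(263 + 185)) - J = (-133 + 2*((221 + 124)/(263 + 185))) - 1*614 = (-133 + 2*(345/448)) - 614 = (-133 + 345/224) - 614 = -29447/224 - 614 = -166983/224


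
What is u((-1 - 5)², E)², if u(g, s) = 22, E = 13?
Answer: 484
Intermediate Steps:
u((-1 - 5)², E)² = 22² = 484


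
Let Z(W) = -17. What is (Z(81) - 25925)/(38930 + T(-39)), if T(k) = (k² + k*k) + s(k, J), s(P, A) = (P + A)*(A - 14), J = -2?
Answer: -12971/21314 ≈ -0.60857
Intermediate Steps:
s(P, A) = (-14 + A)*(A + P) (s(P, A) = (A + P)*(-14 + A) = (-14 + A)*(A + P))
T(k) = 32 - 16*k + 2*k² (T(k) = (k² + k*k) + ((-2)² - 14*(-2) - 14*k - 2*k) = (k² + k²) + (4 + 28 - 14*k - 2*k) = 2*k² + (32 - 16*k) = 32 - 16*k + 2*k²)
(Z(81) - 25925)/(38930 + T(-39)) = (-17 - 25925)/(38930 + (32 - 16*(-39) + 2*(-39)²)) = -25942/(38930 + (32 + 624 + 2*1521)) = -25942/(38930 + (32 + 624 + 3042)) = -25942/(38930 + 3698) = -25942/42628 = -25942*1/42628 = -12971/21314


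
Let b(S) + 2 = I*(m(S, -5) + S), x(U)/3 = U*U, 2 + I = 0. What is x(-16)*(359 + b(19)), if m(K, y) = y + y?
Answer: 260352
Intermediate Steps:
I = -2 (I = -2 + 0 = -2)
x(U) = 3*U² (x(U) = 3*(U*U) = 3*U²)
m(K, y) = 2*y
b(S) = 18 - 2*S (b(S) = -2 - 2*(2*(-5) + S) = -2 - 2*(-10 + S) = -2 + (20 - 2*S) = 18 - 2*S)
x(-16)*(359 + b(19)) = (3*(-16)²)*(359 + (18 - 2*19)) = (3*256)*(359 + (18 - 38)) = 768*(359 - 20) = 768*339 = 260352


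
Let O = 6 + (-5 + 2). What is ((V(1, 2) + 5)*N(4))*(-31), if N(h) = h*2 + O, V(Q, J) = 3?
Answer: -2728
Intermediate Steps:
O = 3 (O = 6 - 3 = 3)
N(h) = 3 + 2*h (N(h) = h*2 + 3 = 2*h + 3 = 3 + 2*h)
((V(1, 2) + 5)*N(4))*(-31) = ((3 + 5)*(3 + 2*4))*(-31) = (8*(3 + 8))*(-31) = (8*11)*(-31) = 88*(-31) = -2728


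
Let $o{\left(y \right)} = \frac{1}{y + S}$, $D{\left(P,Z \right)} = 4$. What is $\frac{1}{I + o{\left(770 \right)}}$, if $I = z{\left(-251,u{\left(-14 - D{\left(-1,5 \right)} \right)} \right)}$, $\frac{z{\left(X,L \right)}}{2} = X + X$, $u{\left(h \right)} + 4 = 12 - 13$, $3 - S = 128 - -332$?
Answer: $- \frac{313}{314251} \approx -0.00099602$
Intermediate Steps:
$S = -457$ ($S = 3 - \left(128 - -332\right) = 3 - \left(128 + 332\right) = 3 - 460 = -457$)
$u{\left(h \right)} = -5$ ($u{\left(h \right)} = -4 + \left(12 - 13\right) = -4 - 1 = -5$)
$o{\left(y \right)} = \frac{1}{-457 + y}$ ($o{\left(y \right)} = \frac{1}{y - 457} = \frac{1}{-457 + y}$)
$z{\left(X,L \right)} = 4 X$ ($z{\left(X,L \right)} = 2 \left(X + X\right) = 2 \cdot 2 X = 4 X$)
$I = -1004$ ($I = 4 \left(-251\right) = -1004$)
$\frac{1}{I + o{\left(770 \right)}} = \frac{1}{-1004 + \frac{1}{-457 + 770}} = \frac{1}{-1004 + \frac{1}{313}} = \frac{1}{- \frac{314251}{313}} = - \frac{313}{314251}$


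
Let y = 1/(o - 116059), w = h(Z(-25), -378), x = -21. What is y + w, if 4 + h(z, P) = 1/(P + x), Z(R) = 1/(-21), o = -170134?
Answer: -457050620/114191007 ≈ -4.0025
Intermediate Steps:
Z(R) = -1/21
h(z, P) = -4 + 1/(-21 + P) (h(z, P) = -4 + 1/(P - 21) = -4 + 1/(-21 + P))
w = -1597/399 (w = (85 - 4*(-378))/(-21 - 378) = (85 + 1512)/(-399) = -1/399*1597 = -1597/399 ≈ -4.0025)
y = -1/286193 (y = 1/(-170134 - 116059) = 1/(-286193) = -1/286193 ≈ -3.4941e-6)
y + w = -1/286193 - 1597/399 = -457050620/114191007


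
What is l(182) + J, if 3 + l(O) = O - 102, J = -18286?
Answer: -18209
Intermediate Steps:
l(O) = -105 + O (l(O) = -3 + (O - 102) = -3 + (-102 + O) = -105 + O)
l(182) + J = (-105 + 182) - 18286 = 77 - 18286 = -18209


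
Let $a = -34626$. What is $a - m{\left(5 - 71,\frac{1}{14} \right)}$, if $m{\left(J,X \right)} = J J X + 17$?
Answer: $- \frac{244679}{7} \approx -34954.0$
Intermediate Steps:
$m{\left(J,X \right)} = 17 + X J^{2}$ ($m{\left(J,X \right)} = J^{2} X + 17 = X J^{2} + 17 = 17 + X J^{2}$)
$a - m{\left(5 - 71,\frac{1}{14} \right)} = -34626 - \left(17 + \frac{\left(5 - 71\right)^{2}}{14}\right) = -34626 - \left(17 + \frac{\left(-66\right)^{2}}{14}\right) = -34626 - \left(17 + \frac{1}{14} \cdot 4356\right) = -34626 - \left(17 + \frac{2178}{7}\right) = -34626 - \frac{2297}{7} = - \frac{244679}{7}$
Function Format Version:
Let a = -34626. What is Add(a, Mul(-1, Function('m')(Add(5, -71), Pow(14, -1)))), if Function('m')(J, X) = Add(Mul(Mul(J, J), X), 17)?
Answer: Rational(-244679, 7) ≈ -34954.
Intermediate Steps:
Function('m')(J, X) = Add(17, Mul(X, Pow(J, 2))) (Function('m')(J, X) = Add(Mul(Pow(J, 2), X), 17) = Add(Mul(X, Pow(J, 2)), 17) = Add(17, Mul(X, Pow(J, 2))))
Add(a, Mul(-1, Function('m')(Add(5, -71), Pow(14, -1)))) = Add(-34626, Mul(-1, Add(17, Mul(Pow(14, -1), Pow(Add(5, -71), 2))))) = Add(-34626, Mul(-1, Add(17, Mul(Rational(1, 14), Pow(-66, 2))))) = Add(-34626, Mul(-1, Add(17, Mul(Rational(1, 14), 4356)))) = Add(-34626, Mul(-1, Add(17, Rational(2178, 7)))) = Add(-34626, Mul(-1, Rational(2297, 7))) = Add(-34626, Rational(-2297, 7)) = Rational(-244679, 7)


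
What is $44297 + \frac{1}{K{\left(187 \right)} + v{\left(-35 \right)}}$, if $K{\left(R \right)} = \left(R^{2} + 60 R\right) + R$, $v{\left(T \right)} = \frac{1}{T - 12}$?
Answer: $\frac{96552886334}{2179671} \approx 44297.0$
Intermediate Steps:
$v{\left(T \right)} = \frac{1}{-12 + T}$
$K{\left(R \right)} = R^{2} + 61 R$
$44297 + \frac{1}{K{\left(187 \right)} + v{\left(-35 \right)}} = 44297 + \frac{1}{187 \left(61 + 187\right) + \frac{1}{-12 - 35}} = 44297 + \frac{1}{187 \cdot 248 + \frac{1}{-47}} = 44297 + \frac{1}{46376 - \frac{1}{47}} = 44297 + \frac{1}{\frac{2179671}{47}} = 44297 + \frac{47}{2179671} = \frac{96552886334}{2179671}$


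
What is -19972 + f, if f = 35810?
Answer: 15838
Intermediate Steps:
-19972 + f = -19972 + 35810 = 15838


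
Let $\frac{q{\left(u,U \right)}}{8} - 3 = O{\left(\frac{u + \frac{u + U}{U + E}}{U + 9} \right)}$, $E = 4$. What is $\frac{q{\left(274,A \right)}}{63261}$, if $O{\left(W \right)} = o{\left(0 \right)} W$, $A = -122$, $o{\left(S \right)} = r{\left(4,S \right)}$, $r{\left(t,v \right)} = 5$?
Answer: $- \frac{483592}{421761087} \approx -0.0011466$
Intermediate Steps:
$o{\left(S \right)} = 5$
$O{\left(W \right)} = 5 W$
$q{\left(u,U \right)} = 24 + \frac{40 \left(u + \frac{U + u}{4 + U}\right)}{9 + U}$ ($q{\left(u,U \right)} = 24 + 8 \cdot 5 \frac{u + \frac{u + U}{U + 4}}{U + 9} = 24 + 8 \cdot 5 \frac{u + \frac{U + u}{4 + U}}{9 + U} = 24 + 8 \frac{5 \left(u + \frac{U + u}{4 + U}\right)}{9 + U} = 24 + \frac{40 \left(u + \frac{U + u}{4 + U}\right)}{9 + U}$)
$\frac{q{\left(274,A \right)}}{63261} = \frac{8 \frac{1}{36 + \left(-122\right)^{2} + 13 \left(-122\right)} \left(108 + 3 \left(-122\right)^{2} + 25 \cdot 274 + 44 \left(-122\right) + 5 \left(-122\right) 274\right)}{63261} = \frac{8 \left(108 + 3 \cdot 14884 + 6850 - 5368 - 167140\right)}{36 + 14884 - 1586} \cdot \frac{1}{63261} = \frac{8 \left(108 + 44652 + 6850 - 5368 - 167140\right)}{13334} \cdot \frac{1}{63261} = 8 \cdot \frac{1}{13334} \left(-120898\right) \frac{1}{63261} = \left(- \frac{483592}{6667}\right) \frac{1}{63261} = - \frac{483592}{421761087}$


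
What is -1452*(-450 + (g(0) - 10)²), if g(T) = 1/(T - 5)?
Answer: 12558348/25 ≈ 5.0233e+5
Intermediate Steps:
g(T) = 1/(-5 + T)
-1452*(-450 + (g(0) - 10)²) = -1452*(-450 + (1/(-5 + 0) - 10)²) = -1452*(-450 + (1/(-5) - 10)²) = -1452*(-450 + (-⅕ - 10)²) = -1452*(-450 + (-51/5)²) = -1452*(-450 + 2601/25) = -1452*(-8649/25) = 12558348/25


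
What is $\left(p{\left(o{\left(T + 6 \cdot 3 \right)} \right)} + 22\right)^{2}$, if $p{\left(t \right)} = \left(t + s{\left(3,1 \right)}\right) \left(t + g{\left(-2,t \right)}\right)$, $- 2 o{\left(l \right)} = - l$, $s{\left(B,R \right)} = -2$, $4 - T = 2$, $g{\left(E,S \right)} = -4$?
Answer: $4900$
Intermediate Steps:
$T = 2$ ($T = 4 - 2 = 2$)
$o{\left(l \right)} = \frac{l}{2}$ ($o{\left(l \right)} = - \frac{\left(-1\right) l}{2} = \frac{l}{2}$)
$p{\left(t \right)} = \left(-4 + t\right) \left(-2 + t\right)$ ($p{\left(t \right)} = \left(t - 2\right) \left(t - 4\right) = \left(-2 + t\right) \left(-4 + t\right) = \left(-4 + t\right) \left(-2 + t\right)$)
$\left(p{\left(o{\left(T + 6 \cdot 3 \right)} \right)} + 22\right)^{2} = \left(\left(8 + \left(\frac{2 + 6 \cdot 3}{2}\right)^{2} - 6 \frac{2 + 6 \cdot 3}{2}\right) + 22\right)^{2} = \left(\left(8 + \left(\frac{2 + 18}{2}\right)^{2} - 6 \frac{2 + 18}{2}\right) + 22\right)^{2} = \left(\left(8 + \left(\frac{1}{2} \cdot 20\right)^{2} - 6 \cdot \frac{1}{2} \cdot 20\right) + 22\right)^{2} = \left(\left(8 + 10^{2} - 60\right) + 22\right)^{2} = \left(\left(8 + 100 - 60\right) + 22\right)^{2} = \left(48 + 22\right)^{2} = 70^{2} = 4900$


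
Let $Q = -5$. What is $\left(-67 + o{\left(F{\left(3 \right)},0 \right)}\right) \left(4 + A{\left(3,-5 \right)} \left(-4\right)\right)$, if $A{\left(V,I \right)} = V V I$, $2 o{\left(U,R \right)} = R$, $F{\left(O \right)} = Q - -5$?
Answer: $-12328$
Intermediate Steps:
$F{\left(O \right)} = 0$ ($F{\left(O \right)} = -5 - -5 = -5 + 5 = 0$)
$o{\left(U,R \right)} = \frac{R}{2}$
$A{\left(V,I \right)} = I V^{2}$ ($A{\left(V,I \right)} = V^{2} I = I V^{2}$)
$\left(-67 + o{\left(F{\left(3 \right)},0 \right)}\right) \left(4 + A{\left(3,-5 \right)} \left(-4\right)\right) = \left(-67 + \frac{1}{2} \cdot 0\right) \left(4 + - 5 \cdot 3^{2} \left(-4\right)\right) = \left(-67 + 0\right) \left(4 + \left(-5\right) 9 \left(-4\right)\right) = - 67 \left(4 - -180\right) = - 67 \left(4 + 180\right) = \left(-67\right) 184 = -12328$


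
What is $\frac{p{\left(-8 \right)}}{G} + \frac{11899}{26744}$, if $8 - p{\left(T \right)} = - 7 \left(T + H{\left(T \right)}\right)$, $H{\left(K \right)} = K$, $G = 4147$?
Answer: $\frac{3581829}{8531336} \approx 0.41984$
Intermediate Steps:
$p{\left(T \right)} = 8 + 14 T$ ($p{\left(T \right)} = 8 - - 7 \left(T + T\right) = 8 - - 7 \cdot 2 T = 8 - - 14 T = 8 + 14 T$)
$\frac{p{\left(-8 \right)}}{G} + \frac{11899}{26744} = \frac{8 + 14 \left(-8\right)}{4147} + \frac{11899}{26744} = \left(8 - 112\right) \frac{1}{4147} + 11899 \cdot \frac{1}{26744} = \left(-104\right) \frac{1}{4147} + \frac{11899}{26744} = - \frac{8}{319} + \frac{11899}{26744} = \frac{3581829}{8531336}$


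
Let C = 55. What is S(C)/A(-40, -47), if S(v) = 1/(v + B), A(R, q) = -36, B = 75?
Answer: -1/4680 ≈ -0.00021368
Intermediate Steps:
S(v) = 1/(75 + v) (S(v) = 1/(v + 75) = 1/(75 + v))
S(C)/A(-40, -47) = 1/((75 + 55)*(-36)) = -1/36/130 = (1/130)*(-1/36) = -1/4680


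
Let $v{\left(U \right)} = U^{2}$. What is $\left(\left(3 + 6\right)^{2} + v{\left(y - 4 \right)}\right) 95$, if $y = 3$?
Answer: $7790$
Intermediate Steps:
$\left(\left(3 + 6\right)^{2} + v{\left(y - 4 \right)}\right) 95 = \left(\left(3 + 6\right)^{2} + \left(3 - 4\right)^{2}\right) 95 = \left(9^{2} + \left(-1\right)^{2}\right) 95 = \left(81 + 1\right) 95 = 82 \cdot 95 = 7790$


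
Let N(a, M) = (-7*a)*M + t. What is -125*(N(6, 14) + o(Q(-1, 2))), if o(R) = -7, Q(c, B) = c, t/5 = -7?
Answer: 78750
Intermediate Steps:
t = -35 (t = 5*(-7) = -35)
N(a, M) = -35 - 7*M*a (N(a, M) = (-7*a)*M - 35 = -7*M*a - 35 = -35 - 7*M*a)
-125*(N(6, 14) + o(Q(-1, 2))) = -125*((-35 - 7*14*6) - 7) = -125*((-35 - 588) - 7) = -125*(-623 - 7) = -125*(-630) = 78750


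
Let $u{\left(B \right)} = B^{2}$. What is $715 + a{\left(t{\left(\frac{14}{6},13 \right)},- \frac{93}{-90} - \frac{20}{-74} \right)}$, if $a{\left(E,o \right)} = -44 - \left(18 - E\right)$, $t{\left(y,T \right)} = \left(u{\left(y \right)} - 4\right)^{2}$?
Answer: $\frac{53062}{81} \approx 655.09$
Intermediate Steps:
$t{\left(y,T \right)} = \left(-4 + y^{2}\right)^{2}$ ($t{\left(y,T \right)} = \left(y^{2} - 4\right)^{2} = \left(-4 + y^{2}\right)^{2}$)
$a{\left(E,o \right)} = -62 + E$ ($a{\left(E,o \right)} = -44 + \left(-18 + E\right) = -62 + E$)
$715 + a{\left(t{\left(\frac{14}{6},13 \right)},- \frac{93}{-90} - \frac{20}{-74} \right)} = 715 - \left(62 - \left(-4 + \left(\frac{14}{6}\right)^{2}\right)^{2}\right) = 715 - \left(62 - \left(-4 + \left(14 \cdot \frac{1}{6}\right)^{2}\right)^{2}\right) = 715 - \left(62 - \left(-4 + \left(\frac{7}{3}\right)^{2}\right)^{2}\right) = 715 - \left(62 - \left(-4 + \frac{49}{9}\right)^{2}\right) = 715 - \left(62 - \left(\frac{13}{9}\right)^{2}\right) = 715 + \left(-62 + \frac{169}{81}\right) = 715 - \frac{4853}{81} = \frac{53062}{81}$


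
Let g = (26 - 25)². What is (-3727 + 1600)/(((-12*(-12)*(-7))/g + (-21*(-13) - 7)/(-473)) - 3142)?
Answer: 1006071/1963216 ≈ 0.51246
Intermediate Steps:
g = 1 (g = 1² = 1)
(-3727 + 1600)/(((-12*(-12)*(-7))/g + (-21*(-13) - 7)/(-473)) - 3142) = (-3727 + 1600)/(((-12*(-12)*(-7))/1 + (-21*(-13) - 7)/(-473)) - 3142) = -2127/(((144*(-7))*1 + (273 - 7)*(-1/473)) - 3142) = -2127/((-1008*1 + 266*(-1/473)) - 3142) = -2127/((-1008 - 266/473) - 3142) = -2127/(-477050/473 - 3142) = -2127/(-1963216/473) = -2127*(-473/1963216) = 1006071/1963216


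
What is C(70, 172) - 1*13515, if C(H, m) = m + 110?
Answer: -13233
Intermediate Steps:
C(H, m) = 110 + m
C(70, 172) - 1*13515 = (110 + 172) - 1*13515 = 282 - 13515 = -13233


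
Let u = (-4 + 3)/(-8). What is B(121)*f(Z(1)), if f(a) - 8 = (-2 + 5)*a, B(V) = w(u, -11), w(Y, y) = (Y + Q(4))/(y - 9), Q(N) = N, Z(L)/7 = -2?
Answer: 561/80 ≈ 7.0125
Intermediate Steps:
Z(L) = -14 (Z(L) = 7*(-2) = -14)
u = 1/8 (u = -1*(-1/8) = 1/8 ≈ 0.12500)
w(Y, y) = (4 + Y)/(-9 + y) (w(Y, y) = (Y + 4)/(y - 9) = (4 + Y)/(-9 + y))
B(V) = -33/160 (B(V) = (4 + 1/8)/(-9 - 11) = (33/8)/(-20) = -1/20*33/8 = -33/160)
f(a) = 8 + 3*a (f(a) = 8 + (-2 + 5)*a = 8 + 3*a)
B(121)*f(Z(1)) = -33*(8 + 3*(-14))/160 = -33*(8 - 42)/160 = -33/160*(-34) = 561/80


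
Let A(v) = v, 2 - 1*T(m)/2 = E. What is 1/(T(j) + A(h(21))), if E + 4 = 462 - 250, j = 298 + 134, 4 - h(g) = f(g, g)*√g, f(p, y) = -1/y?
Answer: -8568/3495743 - √21/3495743 ≈ -0.0024523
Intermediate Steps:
h(g) = 4 + g^(-½) (h(g) = 4 - (-1/g)*√g = 4 - (-1)/√g = 4 + g^(-½))
j = 432
E = 208 (E = -4 + (462 - 250) = -4 + 212 = 208)
T(m) = -412 (T(m) = 4 - 2*208 = 4 - 416 = -412)
1/(T(j) + A(h(21))) = 1/(-412 + (4 + 21^(-½))) = 1/(-412 + (4 + √21/21)) = 1/(-408 + √21/21)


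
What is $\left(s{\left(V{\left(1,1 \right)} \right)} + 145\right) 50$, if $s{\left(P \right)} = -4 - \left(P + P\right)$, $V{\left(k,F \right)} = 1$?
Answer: $6950$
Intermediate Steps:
$s{\left(P \right)} = -4 - 2 P$
$\left(s{\left(V{\left(1,1 \right)} \right)} + 145\right) 50 = \left(\left(-4 - 2\right) + 145\right) 50 = \left(-6 + 145\right) 50 = 139 \cdot 50 = 6950$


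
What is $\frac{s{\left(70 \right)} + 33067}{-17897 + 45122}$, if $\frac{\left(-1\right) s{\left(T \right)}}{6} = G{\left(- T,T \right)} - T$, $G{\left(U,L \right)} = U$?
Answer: $\frac{33907}{27225} \approx 1.2454$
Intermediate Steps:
$s{\left(T \right)} = 12 T$ ($s{\left(T \right)} = - 6 \left(- T - T\right) = - 6 \left(- 2 T\right) = 12 T$)
$\frac{s{\left(70 \right)} + 33067}{-17897 + 45122} = \frac{12 \cdot 70 + 33067}{-17897 + 45122} = \frac{840 + 33067}{27225} = 33907 \cdot \frac{1}{27225} = \frac{33907}{27225}$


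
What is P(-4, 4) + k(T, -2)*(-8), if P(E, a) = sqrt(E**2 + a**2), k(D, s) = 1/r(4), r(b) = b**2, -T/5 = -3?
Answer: -1/2 + 4*sqrt(2) ≈ 5.1569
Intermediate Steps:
T = 15 (T = -5*(-3) = 15)
k(D, s) = 1/16 (k(D, s) = 1/(4**2) = 1/16)
P(-4, 4) + k(T, -2)*(-8) = sqrt((-4)**2 + 4**2) + (1/16)*(-8) = sqrt(16 + 16) - 1/2 = sqrt(32) - 1/2 = 4*sqrt(2) - 1/2 = -1/2 + 4*sqrt(2)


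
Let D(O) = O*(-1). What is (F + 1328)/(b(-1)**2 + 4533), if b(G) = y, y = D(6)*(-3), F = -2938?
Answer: -1610/4857 ≈ -0.33148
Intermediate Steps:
D(O) = -O
y = 18 (y = -1*6*(-3) = -6*(-3) = 18)
b(G) = 18
(F + 1328)/(b(-1)**2 + 4533) = (-2938 + 1328)/(18**2 + 4533) = -1610/(324 + 4533) = -1610/4857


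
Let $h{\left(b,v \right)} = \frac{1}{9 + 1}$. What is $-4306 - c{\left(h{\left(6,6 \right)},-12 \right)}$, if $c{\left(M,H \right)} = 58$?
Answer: $-4364$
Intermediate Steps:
$h{\left(b,v \right)} = \frac{1}{10}$
$-4306 - c{\left(h{\left(6,6 \right)},-12 \right)} = -4306 - 58 = -4364$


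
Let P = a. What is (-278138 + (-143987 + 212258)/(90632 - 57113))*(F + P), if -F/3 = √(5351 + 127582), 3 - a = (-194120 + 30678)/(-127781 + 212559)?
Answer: -649143088783896/473612297 + 9322839351*√132933/11173 ≈ 3.0285e+8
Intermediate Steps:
a = 208888/42389 (a = 3 - (-194120 + 30678)/(-127781 + 212559) = 3 - (-163442)/84778 = 3 - 1*(-81721/42389) = 3 + 81721/42389 = 208888/42389 ≈ 4.9279)
P = 208888/42389 ≈ 4.9279
F = -3*√132933 (F = -3*√(5351 + 127582) = -3*√132933 ≈ -1093.8)
(-278138 + (-143987 + 212258)/(90632 - 57113))*(F + P) = (-278138 + (-143987 + 212258)/(90632 - 57113))*(-3*√132933 + 208888/42389) = (-278138 + 68271/33519)*(208888/42389 - 3*√132933) = (-278138 + 68271*(1/33519))*(208888/42389 - 3*√132933) = (-278138 + 22757/11173)*(208888/42389 - 3*√132933) = -3107613117*(208888/42389 - 3*√132933)/11173 = -649143088783896/473612297 + 9322839351*√132933/11173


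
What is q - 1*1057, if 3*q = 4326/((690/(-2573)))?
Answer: -2219798/345 ≈ -6434.2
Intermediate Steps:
q = -1855133/345 (q = (4326/((690/(-2573))))/3 = (4326/((690*(-1/2573))))/3 = (4326/(-690/2573))/3 = (4326*(-2573/690))/3 = (1/3)*(-1855133/115) = -1855133/345 ≈ -5377.2)
q - 1*1057 = -1855133/345 - 1*1057 = -1855133/345 - 1057 = -2219798/345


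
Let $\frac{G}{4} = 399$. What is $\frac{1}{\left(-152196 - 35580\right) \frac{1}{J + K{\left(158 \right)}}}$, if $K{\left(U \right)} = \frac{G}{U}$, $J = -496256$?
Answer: $\frac{19601713}{7417152} \approx 2.6428$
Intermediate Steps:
$G = 1596$ ($G = 4 \cdot 399 = 1596$)
$K{\left(U \right)} = \frac{1596}{U}$
$\frac{1}{\left(-152196 - 35580\right) \frac{1}{J + K{\left(158 \right)}}} = \frac{1}{\left(-152196 - 35580\right) \frac{1}{-496256 + \frac{1596}{158}}} = \frac{1}{\left(-187776\right) \frac{1}{-496256 + 1596 \cdot \frac{1}{158}}} = \frac{1}{\left(-187776\right) \frac{1}{-496256 + \frac{798}{79}}} = \frac{1}{\left(-187776\right) \frac{1}{- \frac{39203426}{79}}} = \frac{1}{\left(-187776\right) \left(- \frac{79}{39203426}\right)} = \frac{1}{\frac{7417152}{19601713}} = \frac{19601713}{7417152}$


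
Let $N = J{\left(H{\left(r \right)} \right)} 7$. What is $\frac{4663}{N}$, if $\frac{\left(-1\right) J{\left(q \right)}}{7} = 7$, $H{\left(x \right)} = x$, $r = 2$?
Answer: $- \frac{4663}{343} \approx -13.595$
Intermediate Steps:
$J{\left(q \right)} = -49$ ($J{\left(q \right)} = \left(-7\right) 7 = -49$)
$N = -343$ ($N = \left(-49\right) 7 = -343$)
$\frac{4663}{N} = \frac{4663}{-343} = 4663 \left(- \frac{1}{343}\right) = - \frac{4663}{343}$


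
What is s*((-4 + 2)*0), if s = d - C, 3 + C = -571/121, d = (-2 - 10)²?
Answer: 0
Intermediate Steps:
d = 144 (d = (-12)² = 144)
C = -934/121 (C = -3 - 571/121 = -934/121 ≈ -7.7190)
s = 18358/121 (s = 144 - 1*(-934/121) = 144 + 934/121 = 18358/121 ≈ 151.72)
s*((-4 + 2)*0) = 18358*((-4 + 2)*0)/121 = 18358*(-2*0)/121 = (18358/121)*0 = 0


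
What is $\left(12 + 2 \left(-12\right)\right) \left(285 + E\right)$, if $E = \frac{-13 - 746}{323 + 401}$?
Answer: $- \frac{616743}{181} \approx -3407.4$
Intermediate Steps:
$E = - \frac{759}{724} \approx -1.0483$
$\left(12 + 2 \left(-12\right)\right) \left(285 + E\right) = \left(12 + 2 \left(-12\right)\right) \left(285 - \frac{759}{724}\right) = \left(12 - 24\right) \frac{205581}{724} = \left(-12\right) \frac{205581}{724} = - \frac{616743}{181}$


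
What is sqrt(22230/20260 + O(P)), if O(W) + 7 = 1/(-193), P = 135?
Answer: I*sqrt(903295765034)/391018 ≈ 2.4306*I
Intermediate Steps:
O(W) = -1352/193 (O(W) = -7 + 1/(-193) = -7 - 1/193 = -1352/193)
sqrt(22230/20260 + O(P)) = sqrt(22230/20260 - 1352/193) = sqrt(22230*(1/20260) - 1352/193) = sqrt(2223/2026 - 1352/193) = sqrt(-2310113/391018) = I*sqrt(903295765034)/391018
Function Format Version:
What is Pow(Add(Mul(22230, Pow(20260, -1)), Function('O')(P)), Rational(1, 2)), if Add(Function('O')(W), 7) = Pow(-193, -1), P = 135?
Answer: Mul(Rational(1, 391018), I, Pow(903295765034, Rational(1, 2))) ≈ Mul(2.4306, I)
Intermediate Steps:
Function('O')(W) = Rational(-1352, 193) (Function('O')(W) = Add(-7, Pow(-193, -1)) = Add(-7, Rational(-1, 193)) = Rational(-1352, 193))
Pow(Add(Mul(22230, Pow(20260, -1)), Function('O')(P)), Rational(1, 2)) = Pow(Add(Mul(22230, Pow(20260, -1)), Rational(-1352, 193)), Rational(1, 2)) = Pow(Add(Mul(22230, Rational(1, 20260)), Rational(-1352, 193)), Rational(1, 2)) = Pow(Add(Rational(2223, 2026), Rational(-1352, 193)), Rational(1, 2)) = Pow(Rational(-2310113, 391018), Rational(1, 2)) = Mul(Rational(1, 391018), I, Pow(903295765034, Rational(1, 2)))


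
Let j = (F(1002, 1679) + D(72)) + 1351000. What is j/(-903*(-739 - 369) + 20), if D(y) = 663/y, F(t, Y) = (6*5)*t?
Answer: 33145661/24013056 ≈ 1.3803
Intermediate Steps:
F(t, Y) = 30*t
j = 33145661/24 (j = (30*1002 + 663/72) + 1351000 = (30060 + 663*(1/72)) + 1351000 = (30060 + 221/24) + 1351000 = 721661/24 + 1351000 = 33145661/24 ≈ 1.3811e+6)
j/(-903*(-739 - 369) + 20) = 33145661/(24*(-903*(-739 - 369) + 20)) = 33145661/(24*(-903*(-1108) + 20)) = 33145661/(24*(1000524 + 20)) = (33145661/24)/1000544 = (33145661/24)*(1/1000544) = 33145661/24013056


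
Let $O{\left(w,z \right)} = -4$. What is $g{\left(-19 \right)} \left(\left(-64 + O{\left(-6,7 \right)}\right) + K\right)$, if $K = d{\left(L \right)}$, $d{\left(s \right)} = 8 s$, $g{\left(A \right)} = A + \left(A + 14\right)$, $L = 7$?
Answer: $288$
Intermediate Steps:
$g{\left(A \right)} = 14 + 2 A$ ($g{\left(A \right)} = A + \left(14 + A\right) = 14 + 2 A$)
$K = 56$ ($K = 8 \cdot 7 = 56$)
$g{\left(-19 \right)} \left(\left(-64 + O{\left(-6,7 \right)}\right) + K\right) = \left(14 + 2 \left(-19\right)\right) \left(\left(-64 - 4\right) + 56\right) = \left(14 - 38\right) \left(-68 + 56\right) = \left(-24\right) \left(-12\right) = 288$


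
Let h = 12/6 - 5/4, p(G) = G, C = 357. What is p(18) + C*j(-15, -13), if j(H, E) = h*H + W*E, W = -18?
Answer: 318159/4 ≈ 79540.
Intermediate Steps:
h = ¾ (h = 12*(⅙) - 5*¼ = 2 - 5/4 = ¾ ≈ 0.75000)
j(H, E) = -18*E + 3*H/4 (j(H, E) = 3*H/4 - 18*E = -18*E + 3*H/4)
p(18) + C*j(-15, -13) = 18 + 357*(-18*(-13) + (¾)*(-15)) = 18 + 357*(234 - 45/4) = 18 + 357*(891/4) = 18 + 318087/4 = 318159/4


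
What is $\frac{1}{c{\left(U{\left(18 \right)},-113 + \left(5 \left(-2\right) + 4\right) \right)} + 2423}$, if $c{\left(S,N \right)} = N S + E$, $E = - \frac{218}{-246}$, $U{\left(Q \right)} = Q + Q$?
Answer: $- \frac{123}{228794} \approx -0.0005376$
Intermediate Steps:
$U{\left(Q \right)} = 2 Q$
$E = \frac{109}{123}$ ($E = \left(-218\right) \left(- \frac{1}{246}\right) = \frac{109}{123} \approx 0.88618$)
$c{\left(S,N \right)} = \frac{109}{123} + N S$ ($c{\left(S,N \right)} = N S + \frac{109}{123} = \frac{109}{123} + N S$)
$\frac{1}{c{\left(U{\left(18 \right)},-113 + \left(5 \left(-2\right) + 4\right) \right)} + 2423} = \frac{1}{\left(\frac{109}{123} + \left(-113 + \left(5 \left(-2\right) + 4\right)\right) 2 \cdot 18\right) + 2423} = \frac{1}{\left(\frac{109}{123} + \left(-113 + \left(-10 + 4\right)\right) 36\right) + 2423} = \frac{1}{\left(\frac{109}{123} + \left(-113 - 6\right) 36\right) + 2423} = \frac{1}{\left(\frac{109}{123} - 4284\right) + 2423} = \frac{1}{- \frac{526823}{123} + 2423} = \frac{1}{- \frac{228794}{123}} = - \frac{123}{228794}$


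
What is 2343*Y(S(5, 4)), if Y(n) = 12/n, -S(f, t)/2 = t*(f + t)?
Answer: -781/2 ≈ -390.50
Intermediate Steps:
S(f, t) = -2*t*(f + t)
2343*Y(S(5, 4)) = 2343*(12/((-2*4*(5 + 4)))) = 2343*(12/((-2*4*9))) = 2343*(12/(-72)) = 2343*(12*(-1/72)) = 2343*(-⅙) = -781/2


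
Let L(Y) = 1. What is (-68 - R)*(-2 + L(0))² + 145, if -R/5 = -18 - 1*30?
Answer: -163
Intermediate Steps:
R = 240 (R = -5*(-18 - 1*30) = -5*(-18 - 30) = -5*(-48) = 240)
(-68 - R)*(-2 + L(0))² + 145 = (-68 - 1*240)*(-2 + 1)² + 145 = (-68 - 240)*(-1)² + 145 = -308*1 + 145 = -308 + 145 = -163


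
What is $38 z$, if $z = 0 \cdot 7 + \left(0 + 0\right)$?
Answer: $0$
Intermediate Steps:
$z = 0$ ($z = 0 + 0 = 0$)
$38 z = 38 \cdot 0 = 0$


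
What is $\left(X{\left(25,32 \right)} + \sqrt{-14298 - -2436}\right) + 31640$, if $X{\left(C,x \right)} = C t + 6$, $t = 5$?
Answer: $31771 + 3 i \sqrt{1318} \approx 31771.0 + 108.91 i$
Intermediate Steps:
$X{\left(C,x \right)} = 6 + 5 C$ ($X{\left(C,x \right)} = C 5 + 6 = 5 C + 6 = 6 + 5 C$)
$\left(X{\left(25,32 \right)} + \sqrt{-14298 - -2436}\right) + 31640 = \left(\left(6 + 5 \cdot 25\right) + \sqrt{-14298 - -2436}\right) + 31640 = \left(\left(6 + 125\right) + \sqrt{-14298 + 2436}\right) + 31640 = \left(131 + \sqrt{-11862}\right) + 31640 = \left(131 + 3 i \sqrt{1318}\right) + 31640 = 31771 + 3 i \sqrt{1318}$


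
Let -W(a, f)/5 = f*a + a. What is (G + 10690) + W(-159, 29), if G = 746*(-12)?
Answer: 25588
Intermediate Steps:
W(a, f) = -5*a - 5*a*f (W(a, f) = -5*(f*a + a) = -5*(a*f + a) = -5*(a + a*f) = -5*a - 5*a*f)
G = -8952
(G + 10690) + W(-159, 29) = (-8952 + 10690) - 5*(-159)*(1 + 29) = 1738 - 5*(-159)*30 = 1738 + 23850 = 25588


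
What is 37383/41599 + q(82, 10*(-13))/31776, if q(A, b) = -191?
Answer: 69408047/77755872 ≈ 0.89264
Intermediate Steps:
37383/41599 + q(82, 10*(-13))/31776 = 37383/41599 - 191/31776 = 37383*(1/41599) - 191*1/31776 = 2199/2447 - 191/31776 = 69408047/77755872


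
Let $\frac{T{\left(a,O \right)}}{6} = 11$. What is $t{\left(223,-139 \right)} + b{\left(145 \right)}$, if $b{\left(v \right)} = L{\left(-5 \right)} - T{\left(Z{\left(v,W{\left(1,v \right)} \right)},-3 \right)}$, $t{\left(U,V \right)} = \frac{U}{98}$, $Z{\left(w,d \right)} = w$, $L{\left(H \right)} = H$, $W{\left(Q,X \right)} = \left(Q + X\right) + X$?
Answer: $- \frac{6735}{98} \approx -68.724$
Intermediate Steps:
$W{\left(Q,X \right)} = Q + 2 X$
$T{\left(a,O \right)} = 66$ ($T{\left(a,O \right)} = 6 \cdot 11 = 66$)
$t{\left(U,V \right)} = \frac{U}{98}$ ($t{\left(U,V \right)} = U \frac{1}{98} = \frac{U}{98}$)
$b{\left(v \right)} = -71$ ($b{\left(v \right)} = -5 - 66 = -71$)
$t{\left(223,-139 \right)} + b{\left(145 \right)} = \frac{1}{98} \cdot 223 - 71 = \frac{223}{98} - 71 = - \frac{6735}{98}$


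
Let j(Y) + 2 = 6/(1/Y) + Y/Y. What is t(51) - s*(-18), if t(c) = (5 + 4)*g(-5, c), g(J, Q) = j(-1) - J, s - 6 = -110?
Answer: -1890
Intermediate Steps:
s = -104 (s = 6 - 110 = -104)
j(Y) = -1 + 6*Y (j(Y) = -2 + (6/(1/Y) + Y/Y) = -2 + (6*Y + 1) = -2 + (1 + 6*Y) = -1 + 6*Y)
g(J, Q) = -7 - J (g(J, Q) = (-1 + 6*(-1)) - J = (-1 - 6) - J = -7 - J)
t(c) = -18 (t(c) = (5 + 4)*(-7 - 1*(-5)) = 9*(-7 + 5) = 9*(-2) = -18)
t(51) - s*(-18) = -18 - (-104)*(-18) = -18 - 1*1872 = -18 - 1872 = -1890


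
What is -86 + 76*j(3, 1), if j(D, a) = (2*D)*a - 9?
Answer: -314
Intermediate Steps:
j(D, a) = -9 + 2*D*a (j(D, a) = 2*D*a - 9 = -9 + 2*D*a)
-86 + 76*j(3, 1) = -86 + 76*(-9 + 2*3*1) = -86 + 76*(-9 + 6) = -86 + 76*(-3) = -86 - 228 = -314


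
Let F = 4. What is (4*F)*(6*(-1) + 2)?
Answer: -64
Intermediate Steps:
(4*F)*(6*(-1) + 2) = (4*4)*(6*(-1) + 2) = 16*(-6 + 2) = 16*(-4) = -64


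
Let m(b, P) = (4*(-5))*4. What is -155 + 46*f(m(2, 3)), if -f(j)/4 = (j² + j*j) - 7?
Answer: -2354067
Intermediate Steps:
m(b, P) = -80 (m(b, P) = -20*4 = -80)
f(j) = 28 - 8*j² (f(j) = -4*((j² + j*j) - 7) = -4*((j² + j²) - 7) = -4*(2*j² - 7) = -4*(-7 + 2*j²) = 28 - 8*j²)
-155 + 46*f(m(2, 3)) = -155 + 46*(28 - 8*(-80)²) = -155 + 46*(28 - 8*6400) = -155 + 46*(28 - 51200) = -155 + 46*(-51172) = -155 - 2353912 = -2354067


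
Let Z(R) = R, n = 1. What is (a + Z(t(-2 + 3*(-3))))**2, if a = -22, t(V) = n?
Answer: 441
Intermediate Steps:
t(V) = 1
(a + Z(t(-2 + 3*(-3))))**2 = (-22 + 1)**2 = (-21)**2 = 441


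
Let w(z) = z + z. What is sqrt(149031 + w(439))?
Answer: sqrt(149909) ≈ 387.18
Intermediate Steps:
w(z) = 2*z
sqrt(149031 + w(439)) = sqrt(149031 + 2*439) = sqrt(149031 + 878) = sqrt(149909)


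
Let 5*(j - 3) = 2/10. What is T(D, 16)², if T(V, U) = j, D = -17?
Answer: 5776/625 ≈ 9.2416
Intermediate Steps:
j = 76/25 (j = 3 + (2/10)/5 = 3 + (2*(⅒))/5 = 3 + (⅕)*(⅕) = 3 + 1/25 = 76/25 ≈ 3.0400)
T(V, U) = 76/25
T(D, 16)² = (76/25)² = 5776/625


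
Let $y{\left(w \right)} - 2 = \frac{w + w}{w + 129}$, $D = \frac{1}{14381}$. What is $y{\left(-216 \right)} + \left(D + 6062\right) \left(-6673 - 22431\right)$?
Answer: $- \frac{73579305749006}{417049} \approx -1.7643 \cdot 10^{8}$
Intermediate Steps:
$D = \frac{1}{14381} \approx 6.9536 \cdot 10^{-5}$
$y{\left(w \right)} = 2 + \frac{2 w}{129 + w}$ ($y{\left(w \right)} = 2 + \frac{w + w}{w + 129} = 2 + \frac{2 w}{129 + w}$)
$y{\left(-216 \right)} + \left(D + 6062\right) \left(-6673 - 22431\right) = \frac{2 \left(129 + 2 \left(-216\right)\right)}{129 - 216} + \left(\frac{1}{14381} + 6062\right) \left(-6673 - 22431\right) = \frac{2 \left(129 - 432\right)}{-87} + \frac{87177623 \left(-6673 - 22431\right)}{14381} = 2 \left(- \frac{1}{87}\right) \left(-303\right) + \frac{87177623}{14381} \left(-29104\right) = \frac{202}{29} - \frac{2537217539792}{14381} = - \frac{73579305749006}{417049}$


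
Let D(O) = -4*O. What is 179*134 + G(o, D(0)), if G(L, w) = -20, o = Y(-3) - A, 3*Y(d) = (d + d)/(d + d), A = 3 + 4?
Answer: 23966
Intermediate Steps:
A = 7
Y(d) = ⅓ (Y(d) = ((d + d)/(d + d))/3 = ((2*d)/((2*d)))/3 = ((2*d)*(1/(2*d)))/3 = (⅓)*1 = ⅓)
o = -20/3 (o = ⅓ - 1*7 = ⅓ - 7 = -20/3 ≈ -6.6667)
179*134 + G(o, D(0)) = 179*134 - 20 = 23986 - 20 = 23966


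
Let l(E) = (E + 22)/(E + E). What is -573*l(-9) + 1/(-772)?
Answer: 958435/2316 ≈ 413.83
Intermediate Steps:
l(E) = (22 + E)/(2*E) (l(E) = (22 + E)/((2*E)) = (22 + E)*(1/(2*E)) = (22 + E)/(2*E))
-573*l(-9) + 1/(-772) = -573*(22 - 9)/(2*(-9)) + 1/(-772) = -573*(-1)*13/(2*9) - 1/772 = -573*(-13/18) - 1/772 = 2483/6 - 1/772 = 958435/2316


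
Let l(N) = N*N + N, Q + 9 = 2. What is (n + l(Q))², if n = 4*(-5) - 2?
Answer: 400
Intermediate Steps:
Q = -7 (Q = -9 + 2 = -7)
n = -22 (n = -20 - 2 = -22)
l(N) = N + N² (l(N) = N² + N = N + N²)
(n + l(Q))² = (-22 - 7*(1 - 7))² = (-22 - 7*(-6))² = (-22 + 42)² = 20² = 400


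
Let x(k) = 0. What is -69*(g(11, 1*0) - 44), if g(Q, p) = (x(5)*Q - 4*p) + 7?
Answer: 2553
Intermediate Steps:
g(Q, p) = 7 - 4*p (g(Q, p) = (0*Q - 4*p) + 7 = (0 - 4*p) + 7 = -4*p + 7 = 7 - 4*p)
-69*(g(11, 1*0) - 44) = -69*((7 - 4*0) - 44) = -69*((7 + 0) - 44) = -69*(7 - 44) = -69*(-37) = 2553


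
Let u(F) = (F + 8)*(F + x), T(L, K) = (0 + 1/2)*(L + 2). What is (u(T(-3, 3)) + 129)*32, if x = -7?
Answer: 2328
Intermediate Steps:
T(L, K) = 1 + L/2 (T(L, K) = (0 + ½)*(2 + L) = (2 + L)/2 = 1 + L/2)
u(F) = (-7 + F)*(8 + F) (u(F) = (F + 8)*(F - 7) = (8 + F)*(-7 + F) = (-7 + F)*(8 + F))
(u(T(-3, 3)) + 129)*32 = ((-56 + (1 + (½)*(-3)) + (1 + (½)*(-3))²) + 129)*32 = ((-56 + (1 - 3/2) + (1 - 3/2)²) + 129)*32 = ((-56 - ½ + (-½)²) + 129)*32 = ((-56 - ½ + ¼) + 129)*32 = (-225/4 + 129)*32 = (291/4)*32 = 2328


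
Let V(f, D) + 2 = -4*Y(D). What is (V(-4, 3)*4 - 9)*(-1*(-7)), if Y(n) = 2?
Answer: -343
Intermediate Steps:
V(f, D) = -10 (V(f, D) = -2 - 4*2 = -2 - 8 = -10)
(V(-4, 3)*4 - 9)*(-1*(-7)) = (-10*4 - 9)*(-1*(-7)) = (-40 - 9)*7 = -49*7 = -343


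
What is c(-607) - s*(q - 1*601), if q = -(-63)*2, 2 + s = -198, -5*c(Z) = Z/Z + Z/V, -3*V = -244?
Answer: -115898423/1220 ≈ -94999.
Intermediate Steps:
V = 244/3 (V = -⅓*(-244) = 244/3 ≈ 81.333)
c(Z) = -⅕ - 3*Z/1220 (c(Z) = -(Z/Z + Z/(244/3))/5 = -(1 + Z*(3/244))/5 = -(1 + 3*Z/244)/5 = -⅕ - 3*Z/1220)
s = -200 (s = -2 - 198 = -200)
q = 126 (q = -3*(-42) = 126)
c(-607) - s*(q - 1*601) = (-⅕ - 3/1220*(-607)) - (-200)*(126 - 1*601) = (-⅕ + 1821/1220) - (-200)*(126 - 601) = 1577/1220 - (-200)*(-475) = 1577/1220 - 1*95000 = 1577/1220 - 95000 = -115898423/1220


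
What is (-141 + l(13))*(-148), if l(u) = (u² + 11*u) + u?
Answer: -27232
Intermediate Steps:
l(u) = u² + 12*u
(-141 + l(13))*(-148) = (-141 + 13*(12 + 13))*(-148) = (-141 + 13*25)*(-148) = (-141 + 325)*(-148) = 184*(-148) = -27232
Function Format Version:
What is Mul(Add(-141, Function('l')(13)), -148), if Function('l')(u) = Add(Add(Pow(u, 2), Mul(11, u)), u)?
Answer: -27232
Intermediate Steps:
Function('l')(u) = Add(Pow(u, 2), Mul(12, u))
Mul(Add(-141, Function('l')(13)), -148) = Mul(Add(-141, Mul(13, Add(12, 13))), -148) = Mul(Add(-141, Mul(13, 25)), -148) = Mul(Add(-141, 325), -148) = Mul(184, -148) = -27232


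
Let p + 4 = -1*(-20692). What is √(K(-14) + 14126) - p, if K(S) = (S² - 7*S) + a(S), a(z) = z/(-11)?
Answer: -20688 + 3*√193886/11 ≈ -20568.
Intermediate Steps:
p = 20688 (p = -4 - 1*(-20692) = -4 + 20692 = 20688)
a(z) = -z/11 (a(z) = z*(-1/11) = -z/11)
K(S) = S² - 78*S/11 (K(S) = (S² - 7*S) - S/11 = S² - 78*S/11)
√(K(-14) + 14126) - p = √((1/11)*(-14)*(-78 + 11*(-14)) + 14126) - 1*20688 = √((1/11)*(-14)*(-78 - 154) + 14126) - 20688 = √((1/11)*(-14)*(-232) + 14126) - 20688 = √(3248/11 + 14126) - 20688 = √(158634/11) - 20688 = 3*√193886/11 - 20688 = -20688 + 3*√193886/11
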